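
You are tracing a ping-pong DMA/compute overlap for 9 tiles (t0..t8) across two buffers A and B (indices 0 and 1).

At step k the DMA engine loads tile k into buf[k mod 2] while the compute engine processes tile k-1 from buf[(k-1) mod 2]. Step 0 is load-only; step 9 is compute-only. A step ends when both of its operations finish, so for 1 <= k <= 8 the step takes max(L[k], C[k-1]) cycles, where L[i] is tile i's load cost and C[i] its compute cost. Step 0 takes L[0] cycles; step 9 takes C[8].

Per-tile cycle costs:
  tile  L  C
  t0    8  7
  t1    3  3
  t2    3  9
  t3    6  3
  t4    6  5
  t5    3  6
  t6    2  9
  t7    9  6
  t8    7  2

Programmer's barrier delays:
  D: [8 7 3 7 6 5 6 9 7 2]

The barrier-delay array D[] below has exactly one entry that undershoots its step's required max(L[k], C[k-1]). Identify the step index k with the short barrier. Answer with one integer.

k=0 barrier L[0]=8→8c, D[0]=8 ok
k=1 barrier max(L[1]=3,C[0]=7)→7c, D[1]=7 ok
k=2 barrier max(L[2]=3,C[1]=3)→3c, D[2]=3 ok
k=3 barrier max(L[3]=6,C[2]=9)→9c, D[3]=7 SHORT
k=4 barrier max(L[4]=6,C[3]=3)→6c, D[4]=6 ok
k=5 barrier max(L[5]=3,C[4]=5)→5c, D[5]=5 ok
k=6 barrier max(L[6]=2,C[5]=6)→6c, D[6]=6 ok
k=7 barrier max(L[7]=9,C[6]=9)→9c, D[7]=9 ok
k=8 barrier max(L[8]=7,C[7]=6)→7c, D[8]=7 ok
k=9 barrier C[8]=2→2c, D[9]=2 ok

hazard at step 3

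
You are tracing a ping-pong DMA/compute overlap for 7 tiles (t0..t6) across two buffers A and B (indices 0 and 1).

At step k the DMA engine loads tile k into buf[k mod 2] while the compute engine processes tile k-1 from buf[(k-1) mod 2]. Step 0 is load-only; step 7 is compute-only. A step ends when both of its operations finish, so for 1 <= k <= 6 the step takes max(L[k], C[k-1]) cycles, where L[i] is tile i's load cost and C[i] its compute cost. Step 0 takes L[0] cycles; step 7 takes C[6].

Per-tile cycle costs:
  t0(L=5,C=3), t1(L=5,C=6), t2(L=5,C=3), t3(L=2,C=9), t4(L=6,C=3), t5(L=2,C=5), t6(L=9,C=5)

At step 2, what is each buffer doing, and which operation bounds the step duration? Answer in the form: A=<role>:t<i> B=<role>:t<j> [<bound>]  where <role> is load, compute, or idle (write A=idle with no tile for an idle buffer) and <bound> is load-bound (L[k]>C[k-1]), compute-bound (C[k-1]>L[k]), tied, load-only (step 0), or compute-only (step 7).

step 2: A=load:t2 B=compute:t1 [compute-bound]

k=0 load=t0/5c comp=- wait=5 total=5
k=1 load=t1/5c comp=t0/3c wait=5 total=10
k=2 load=t2/5c comp=t1/6c wait=6 total=16
k=3 load=t3/2c comp=t2/3c wait=3 total=19
k=4 load=t4/6c comp=t3/9c wait=9 total=28
k=5 load=t5/2c comp=t4/3c wait=3 total=31
k=6 load=t6/9c comp=t5/5c wait=9 total=40
k=7 load=- comp=t6/5c wait=5 total=45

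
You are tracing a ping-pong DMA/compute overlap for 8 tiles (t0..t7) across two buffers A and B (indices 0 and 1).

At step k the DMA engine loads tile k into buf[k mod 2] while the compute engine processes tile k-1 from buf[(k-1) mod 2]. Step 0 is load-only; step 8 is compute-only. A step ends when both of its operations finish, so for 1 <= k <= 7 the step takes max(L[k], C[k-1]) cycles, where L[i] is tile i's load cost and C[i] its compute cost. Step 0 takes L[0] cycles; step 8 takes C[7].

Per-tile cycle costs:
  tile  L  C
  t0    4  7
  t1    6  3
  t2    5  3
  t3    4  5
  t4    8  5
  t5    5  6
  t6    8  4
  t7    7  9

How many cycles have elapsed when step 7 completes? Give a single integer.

end_cycle[7] = 48

[0] DMA t0→A (4c) ∥ CU idle ⇒ 4c, clock 4
[1] DMA t1→B (6c) ∥ CU A:t0 (7c) ⇒ 7c, clock 11
[2] DMA t2→A (5c) ∥ CU B:t1 (3c) ⇒ 5c, clock 16
[3] DMA t3→B (4c) ∥ CU A:t2 (3c) ⇒ 4c, clock 20
[4] DMA t4→A (8c) ∥ CU B:t3 (5c) ⇒ 8c, clock 28
[5] DMA t5→B (5c) ∥ CU A:t4 (5c) ⇒ 5c, clock 33
[6] DMA t6→A (8c) ∥ CU B:t5 (6c) ⇒ 8c, clock 41
[7] DMA t7→B (7c) ∥ CU A:t6 (4c) ⇒ 7c, clock 48
[8] DMA idle ∥ CU B:t7 (9c) ⇒ 9c, clock 57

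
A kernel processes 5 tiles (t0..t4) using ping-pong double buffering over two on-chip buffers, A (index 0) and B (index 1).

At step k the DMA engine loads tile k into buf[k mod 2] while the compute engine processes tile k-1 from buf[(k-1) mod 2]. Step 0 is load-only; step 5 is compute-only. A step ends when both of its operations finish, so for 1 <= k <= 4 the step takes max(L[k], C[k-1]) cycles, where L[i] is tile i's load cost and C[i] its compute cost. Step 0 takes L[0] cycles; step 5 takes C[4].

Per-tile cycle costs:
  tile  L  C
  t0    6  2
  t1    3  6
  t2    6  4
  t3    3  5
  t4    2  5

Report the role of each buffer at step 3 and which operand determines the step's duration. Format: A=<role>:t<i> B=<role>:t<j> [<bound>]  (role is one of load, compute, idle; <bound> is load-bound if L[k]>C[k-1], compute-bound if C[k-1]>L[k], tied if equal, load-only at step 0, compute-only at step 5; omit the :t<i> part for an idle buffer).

[0] DMA t0→A (6c) ∥ CU idle ⇒ 6c, clock 6
[1] DMA t1→B (3c) ∥ CU A:t0 (2c) ⇒ 3c, clock 9
[2] DMA t2→A (6c) ∥ CU B:t1 (6c) ⇒ 6c, clock 15
[3] DMA t3→B (3c) ∥ CU A:t2 (4c) ⇒ 4c, clock 19
[4] DMA t4→A (2c) ∥ CU B:t3 (5c) ⇒ 5c, clock 24
[5] DMA idle ∥ CU A:t4 (5c) ⇒ 5c, clock 29

step 3: A=compute:t2 B=load:t3 [compute-bound]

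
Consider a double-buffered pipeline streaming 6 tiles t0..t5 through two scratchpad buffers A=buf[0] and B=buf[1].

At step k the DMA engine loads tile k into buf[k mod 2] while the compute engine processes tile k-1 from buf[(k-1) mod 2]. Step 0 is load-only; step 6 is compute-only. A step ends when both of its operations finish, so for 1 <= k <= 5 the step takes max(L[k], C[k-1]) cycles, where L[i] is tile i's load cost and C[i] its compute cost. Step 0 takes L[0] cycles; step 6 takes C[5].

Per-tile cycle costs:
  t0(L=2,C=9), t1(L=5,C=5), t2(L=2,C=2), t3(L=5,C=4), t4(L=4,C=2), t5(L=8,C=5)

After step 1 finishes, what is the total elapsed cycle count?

step 0: L[0]=2 → dur=2, Σ=2 | A=load:t0 B=idle [load-only]
step 1: L[1]=5 C[0]=9 → dur=9, Σ=11 | A=compute:t0 B=load:t1 [compute-bound]
step 2: L[2]=2 C[1]=5 → dur=5, Σ=16 | A=load:t2 B=compute:t1 [compute-bound]
step 3: L[3]=5 C[2]=2 → dur=5, Σ=21 | A=compute:t2 B=load:t3 [load-bound]
step 4: L[4]=4 C[3]=4 → dur=4, Σ=25 | A=load:t4 B=compute:t3 [tied]
step 5: L[5]=8 C[4]=2 → dur=8, Σ=33 | A=compute:t4 B=load:t5 [load-bound]
step 6: C[5]=5 → dur=5, Σ=38 | A=idle B=compute:t5 [compute-only]

end_cycle[1] = 11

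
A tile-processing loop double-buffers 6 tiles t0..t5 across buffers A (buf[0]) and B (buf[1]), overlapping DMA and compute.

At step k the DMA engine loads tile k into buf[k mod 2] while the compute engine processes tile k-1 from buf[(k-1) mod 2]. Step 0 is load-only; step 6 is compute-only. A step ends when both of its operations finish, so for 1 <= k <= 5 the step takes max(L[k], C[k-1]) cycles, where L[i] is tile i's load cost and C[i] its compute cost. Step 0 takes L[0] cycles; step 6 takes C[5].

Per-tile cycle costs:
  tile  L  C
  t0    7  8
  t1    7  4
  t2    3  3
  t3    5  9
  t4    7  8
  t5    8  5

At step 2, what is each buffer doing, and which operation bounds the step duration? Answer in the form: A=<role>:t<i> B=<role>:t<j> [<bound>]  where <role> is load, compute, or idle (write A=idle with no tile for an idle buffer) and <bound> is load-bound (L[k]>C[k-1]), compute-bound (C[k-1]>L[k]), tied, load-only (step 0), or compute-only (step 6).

k=0 load=t0/7c comp=- wait=7 total=7
k=1 load=t1/7c comp=t0/8c wait=8 total=15
k=2 load=t2/3c comp=t1/4c wait=4 total=19
k=3 load=t3/5c comp=t2/3c wait=5 total=24
k=4 load=t4/7c comp=t3/9c wait=9 total=33
k=5 load=t5/8c comp=t4/8c wait=8 total=41
k=6 load=- comp=t5/5c wait=5 total=46

step 2: A=load:t2 B=compute:t1 [compute-bound]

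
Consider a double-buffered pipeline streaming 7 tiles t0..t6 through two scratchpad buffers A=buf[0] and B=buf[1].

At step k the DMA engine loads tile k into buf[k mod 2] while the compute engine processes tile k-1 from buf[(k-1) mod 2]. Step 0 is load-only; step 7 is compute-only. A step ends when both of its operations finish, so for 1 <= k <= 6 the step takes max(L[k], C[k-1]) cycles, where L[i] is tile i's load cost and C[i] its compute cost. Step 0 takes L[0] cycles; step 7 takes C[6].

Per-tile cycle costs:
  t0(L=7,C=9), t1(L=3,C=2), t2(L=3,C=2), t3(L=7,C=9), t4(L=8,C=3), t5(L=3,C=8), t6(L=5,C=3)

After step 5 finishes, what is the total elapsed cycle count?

end_cycle[5] = 38

[0] DMA t0→A (7c) ∥ CU idle ⇒ 7c, clock 7
[1] DMA t1→B (3c) ∥ CU A:t0 (9c) ⇒ 9c, clock 16
[2] DMA t2→A (3c) ∥ CU B:t1 (2c) ⇒ 3c, clock 19
[3] DMA t3→B (7c) ∥ CU A:t2 (2c) ⇒ 7c, clock 26
[4] DMA t4→A (8c) ∥ CU B:t3 (9c) ⇒ 9c, clock 35
[5] DMA t5→B (3c) ∥ CU A:t4 (3c) ⇒ 3c, clock 38
[6] DMA t6→A (5c) ∥ CU B:t5 (8c) ⇒ 8c, clock 46
[7] DMA idle ∥ CU A:t6 (3c) ⇒ 3c, clock 49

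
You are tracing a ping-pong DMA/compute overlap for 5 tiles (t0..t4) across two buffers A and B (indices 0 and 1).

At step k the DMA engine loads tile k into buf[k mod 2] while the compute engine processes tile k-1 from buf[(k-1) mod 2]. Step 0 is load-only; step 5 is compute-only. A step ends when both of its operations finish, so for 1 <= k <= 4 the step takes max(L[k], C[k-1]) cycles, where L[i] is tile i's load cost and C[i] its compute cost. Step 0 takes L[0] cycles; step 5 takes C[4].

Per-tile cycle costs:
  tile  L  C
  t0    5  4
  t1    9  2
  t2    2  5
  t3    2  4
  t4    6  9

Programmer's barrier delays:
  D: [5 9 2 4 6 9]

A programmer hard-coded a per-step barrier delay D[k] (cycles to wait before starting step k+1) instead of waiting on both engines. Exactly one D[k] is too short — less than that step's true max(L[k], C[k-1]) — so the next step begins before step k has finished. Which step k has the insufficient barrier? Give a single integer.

hazard at step 3

k=0 barrier L[0]=5→5c, D[0]=5 ok
k=1 barrier max(L[1]=9,C[0]=4)→9c, D[1]=9 ok
k=2 barrier max(L[2]=2,C[1]=2)→2c, D[2]=2 ok
k=3 barrier max(L[3]=2,C[2]=5)→5c, D[3]=4 SHORT
k=4 barrier max(L[4]=6,C[3]=4)→6c, D[4]=6 ok
k=5 barrier C[4]=9→9c, D[5]=9 ok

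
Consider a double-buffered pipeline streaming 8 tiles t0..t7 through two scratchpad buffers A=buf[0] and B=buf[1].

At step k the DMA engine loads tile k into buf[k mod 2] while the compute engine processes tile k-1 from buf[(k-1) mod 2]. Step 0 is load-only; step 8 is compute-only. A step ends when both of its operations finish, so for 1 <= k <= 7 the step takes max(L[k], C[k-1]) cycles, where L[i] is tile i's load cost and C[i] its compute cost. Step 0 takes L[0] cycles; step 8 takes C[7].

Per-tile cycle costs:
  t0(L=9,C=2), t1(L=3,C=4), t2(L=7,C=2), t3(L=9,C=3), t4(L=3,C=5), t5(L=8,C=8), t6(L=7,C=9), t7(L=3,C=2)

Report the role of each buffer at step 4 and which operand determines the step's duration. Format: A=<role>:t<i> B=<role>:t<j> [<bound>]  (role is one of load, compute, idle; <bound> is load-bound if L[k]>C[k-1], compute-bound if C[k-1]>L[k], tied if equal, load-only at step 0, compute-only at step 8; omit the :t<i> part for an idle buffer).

k=0 load=t0/9c comp=- wait=9 total=9
k=1 load=t1/3c comp=t0/2c wait=3 total=12
k=2 load=t2/7c comp=t1/4c wait=7 total=19
k=3 load=t3/9c comp=t2/2c wait=9 total=28
k=4 load=t4/3c comp=t3/3c wait=3 total=31
k=5 load=t5/8c comp=t4/5c wait=8 total=39
k=6 load=t6/7c comp=t5/8c wait=8 total=47
k=7 load=t7/3c comp=t6/9c wait=9 total=56
k=8 load=- comp=t7/2c wait=2 total=58

step 4: A=load:t4 B=compute:t3 [tied]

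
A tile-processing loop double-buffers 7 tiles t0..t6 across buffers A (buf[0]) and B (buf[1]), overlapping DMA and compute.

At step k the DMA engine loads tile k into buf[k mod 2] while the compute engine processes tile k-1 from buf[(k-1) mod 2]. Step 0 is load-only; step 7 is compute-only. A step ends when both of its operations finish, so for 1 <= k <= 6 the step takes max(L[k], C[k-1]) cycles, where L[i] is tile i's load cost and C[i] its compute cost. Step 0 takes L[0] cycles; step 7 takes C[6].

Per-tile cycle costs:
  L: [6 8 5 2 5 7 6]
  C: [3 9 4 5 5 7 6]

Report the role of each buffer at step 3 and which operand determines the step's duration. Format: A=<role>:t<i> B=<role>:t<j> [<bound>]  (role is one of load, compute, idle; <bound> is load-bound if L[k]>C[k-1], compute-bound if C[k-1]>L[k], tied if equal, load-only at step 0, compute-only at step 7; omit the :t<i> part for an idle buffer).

step 3: A=compute:t2 B=load:t3 [compute-bound]

  0. 6=6c; end=6; A:t0 B:-
  1. max(8,3)=8c; end=14; A:t0 B:t1
  2. max(5,9)=9c; end=23; A:t2 B:t1
  3. max(2,4)=4c; end=27; A:t2 B:t3
  4. max(5,5)=5c; end=32; A:t4 B:t3
  5. max(7,5)=7c; end=39; A:t4 B:t5
  6. max(6,7)=7c; end=46; A:t6 B:t5
  7. 6=6c; end=52; A:t6 B:t5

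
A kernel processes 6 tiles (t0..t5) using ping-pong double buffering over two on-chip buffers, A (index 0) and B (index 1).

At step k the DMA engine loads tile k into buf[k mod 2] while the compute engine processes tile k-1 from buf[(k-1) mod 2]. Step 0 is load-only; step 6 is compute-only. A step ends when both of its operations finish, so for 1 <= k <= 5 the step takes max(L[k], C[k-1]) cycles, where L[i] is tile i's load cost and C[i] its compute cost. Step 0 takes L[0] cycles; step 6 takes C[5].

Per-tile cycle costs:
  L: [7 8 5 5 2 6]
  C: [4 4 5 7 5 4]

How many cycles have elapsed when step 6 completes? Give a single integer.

step 0: L[0]=7 → dur=7, Σ=7 | A=load:t0 B=idle [load-only]
step 1: L[1]=8 C[0]=4 → dur=8, Σ=15 | A=compute:t0 B=load:t1 [load-bound]
step 2: L[2]=5 C[1]=4 → dur=5, Σ=20 | A=load:t2 B=compute:t1 [load-bound]
step 3: L[3]=5 C[2]=5 → dur=5, Σ=25 | A=compute:t2 B=load:t3 [tied]
step 4: L[4]=2 C[3]=7 → dur=7, Σ=32 | A=load:t4 B=compute:t3 [compute-bound]
step 5: L[5]=6 C[4]=5 → dur=6, Σ=38 | A=compute:t4 B=load:t5 [load-bound]
step 6: C[5]=4 → dur=4, Σ=42 | A=idle B=compute:t5 [compute-only]

end_cycle[6] = 42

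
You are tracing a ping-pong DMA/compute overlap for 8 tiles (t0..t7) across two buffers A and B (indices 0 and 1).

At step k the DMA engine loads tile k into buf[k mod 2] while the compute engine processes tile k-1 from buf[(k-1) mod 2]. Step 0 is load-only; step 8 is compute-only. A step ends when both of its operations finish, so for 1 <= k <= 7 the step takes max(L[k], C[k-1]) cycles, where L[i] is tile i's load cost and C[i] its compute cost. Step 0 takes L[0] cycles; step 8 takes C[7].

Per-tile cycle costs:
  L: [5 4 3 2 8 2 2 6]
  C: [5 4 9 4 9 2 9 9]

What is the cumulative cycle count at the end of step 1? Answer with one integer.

k=0 load=t0/5c comp=- wait=5 total=5
k=1 load=t1/4c comp=t0/5c wait=5 total=10
k=2 load=t2/3c comp=t1/4c wait=4 total=14
k=3 load=t3/2c comp=t2/9c wait=9 total=23
k=4 load=t4/8c comp=t3/4c wait=8 total=31
k=5 load=t5/2c comp=t4/9c wait=9 total=40
k=6 load=t6/2c comp=t5/2c wait=2 total=42
k=7 load=t7/6c comp=t6/9c wait=9 total=51
k=8 load=- comp=t7/9c wait=9 total=60

end_cycle[1] = 10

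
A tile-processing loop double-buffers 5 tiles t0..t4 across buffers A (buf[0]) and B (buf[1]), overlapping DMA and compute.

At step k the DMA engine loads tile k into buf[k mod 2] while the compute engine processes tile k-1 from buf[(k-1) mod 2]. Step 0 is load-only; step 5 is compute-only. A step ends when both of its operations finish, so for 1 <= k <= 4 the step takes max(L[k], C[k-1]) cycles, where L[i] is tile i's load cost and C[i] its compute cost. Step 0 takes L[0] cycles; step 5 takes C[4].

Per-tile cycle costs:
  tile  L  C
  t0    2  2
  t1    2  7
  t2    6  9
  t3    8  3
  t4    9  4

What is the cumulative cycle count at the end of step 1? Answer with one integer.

k=0 load=t0/2c comp=- wait=2 total=2
k=1 load=t1/2c comp=t0/2c wait=2 total=4
k=2 load=t2/6c comp=t1/7c wait=7 total=11
k=3 load=t3/8c comp=t2/9c wait=9 total=20
k=4 load=t4/9c comp=t3/3c wait=9 total=29
k=5 load=- comp=t4/4c wait=4 total=33

end_cycle[1] = 4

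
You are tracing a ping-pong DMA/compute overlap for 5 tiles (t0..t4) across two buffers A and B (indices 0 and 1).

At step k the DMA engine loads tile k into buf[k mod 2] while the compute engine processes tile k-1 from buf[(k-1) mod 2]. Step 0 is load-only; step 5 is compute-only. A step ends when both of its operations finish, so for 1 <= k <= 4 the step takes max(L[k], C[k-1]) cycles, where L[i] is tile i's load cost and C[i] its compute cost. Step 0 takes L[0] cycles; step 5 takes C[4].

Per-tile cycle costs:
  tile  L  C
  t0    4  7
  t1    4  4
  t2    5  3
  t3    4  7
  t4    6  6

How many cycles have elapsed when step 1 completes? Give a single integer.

end_cycle[1] = 11

k=0 load=t0/4c comp=- wait=4 total=4
k=1 load=t1/4c comp=t0/7c wait=7 total=11
k=2 load=t2/5c comp=t1/4c wait=5 total=16
k=3 load=t3/4c comp=t2/3c wait=4 total=20
k=4 load=t4/6c comp=t3/7c wait=7 total=27
k=5 load=- comp=t4/6c wait=6 total=33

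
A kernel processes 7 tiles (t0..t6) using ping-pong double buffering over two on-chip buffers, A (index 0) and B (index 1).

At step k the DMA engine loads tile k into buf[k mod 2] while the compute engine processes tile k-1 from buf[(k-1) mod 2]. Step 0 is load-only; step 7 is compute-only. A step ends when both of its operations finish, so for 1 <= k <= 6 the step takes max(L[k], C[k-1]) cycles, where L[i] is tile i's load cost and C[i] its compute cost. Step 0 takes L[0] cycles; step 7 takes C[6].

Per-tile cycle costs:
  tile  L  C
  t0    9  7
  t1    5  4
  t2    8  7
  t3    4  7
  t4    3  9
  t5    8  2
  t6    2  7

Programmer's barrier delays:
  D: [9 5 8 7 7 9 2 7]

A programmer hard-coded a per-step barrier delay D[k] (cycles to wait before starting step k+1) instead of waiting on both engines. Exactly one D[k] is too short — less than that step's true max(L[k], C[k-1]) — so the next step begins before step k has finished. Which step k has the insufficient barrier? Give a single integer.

hazard at step 1

k=0 barrier L[0]=9→9c, D[0]=9 ok
k=1 barrier max(L[1]=5,C[0]=7)→7c, D[1]=5 SHORT
k=2 barrier max(L[2]=8,C[1]=4)→8c, D[2]=8 ok
k=3 barrier max(L[3]=4,C[2]=7)→7c, D[3]=7 ok
k=4 barrier max(L[4]=3,C[3]=7)→7c, D[4]=7 ok
k=5 barrier max(L[5]=8,C[4]=9)→9c, D[5]=9 ok
k=6 barrier max(L[6]=2,C[5]=2)→2c, D[6]=2 ok
k=7 barrier C[6]=7→7c, D[7]=7 ok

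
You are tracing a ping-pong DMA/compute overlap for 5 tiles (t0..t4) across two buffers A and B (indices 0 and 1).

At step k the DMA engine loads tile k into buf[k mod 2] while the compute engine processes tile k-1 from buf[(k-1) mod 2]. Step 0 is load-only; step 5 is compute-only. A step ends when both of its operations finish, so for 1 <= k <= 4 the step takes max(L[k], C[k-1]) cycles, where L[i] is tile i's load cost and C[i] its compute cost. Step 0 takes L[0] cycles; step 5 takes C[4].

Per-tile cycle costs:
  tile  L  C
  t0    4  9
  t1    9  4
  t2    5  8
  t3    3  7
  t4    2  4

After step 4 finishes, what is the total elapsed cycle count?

[0] DMA t0→A (4c) ∥ CU idle ⇒ 4c, clock 4
[1] DMA t1→B (9c) ∥ CU A:t0 (9c) ⇒ 9c, clock 13
[2] DMA t2→A (5c) ∥ CU B:t1 (4c) ⇒ 5c, clock 18
[3] DMA t3→B (3c) ∥ CU A:t2 (8c) ⇒ 8c, clock 26
[4] DMA t4→A (2c) ∥ CU B:t3 (7c) ⇒ 7c, clock 33
[5] DMA idle ∥ CU A:t4 (4c) ⇒ 4c, clock 37

end_cycle[4] = 33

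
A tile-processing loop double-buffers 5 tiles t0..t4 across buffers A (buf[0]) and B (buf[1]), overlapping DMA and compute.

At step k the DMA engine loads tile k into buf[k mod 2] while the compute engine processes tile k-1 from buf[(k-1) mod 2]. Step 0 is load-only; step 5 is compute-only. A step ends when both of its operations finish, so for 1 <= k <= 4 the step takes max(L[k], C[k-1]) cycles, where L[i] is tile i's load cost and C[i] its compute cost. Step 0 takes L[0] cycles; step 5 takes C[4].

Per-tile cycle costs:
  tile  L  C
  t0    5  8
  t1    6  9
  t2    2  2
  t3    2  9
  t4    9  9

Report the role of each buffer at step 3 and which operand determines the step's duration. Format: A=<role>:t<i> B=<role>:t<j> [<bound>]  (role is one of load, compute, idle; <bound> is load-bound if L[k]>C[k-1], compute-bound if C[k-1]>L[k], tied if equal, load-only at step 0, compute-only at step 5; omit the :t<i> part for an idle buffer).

  0. 5=5c; end=5; A:t0 B:-
  1. max(6,8)=8c; end=13; A:t0 B:t1
  2. max(2,9)=9c; end=22; A:t2 B:t1
  3. max(2,2)=2c; end=24; A:t2 B:t3
  4. max(9,9)=9c; end=33; A:t4 B:t3
  5. 9=9c; end=42; A:t4 B:t3

step 3: A=compute:t2 B=load:t3 [tied]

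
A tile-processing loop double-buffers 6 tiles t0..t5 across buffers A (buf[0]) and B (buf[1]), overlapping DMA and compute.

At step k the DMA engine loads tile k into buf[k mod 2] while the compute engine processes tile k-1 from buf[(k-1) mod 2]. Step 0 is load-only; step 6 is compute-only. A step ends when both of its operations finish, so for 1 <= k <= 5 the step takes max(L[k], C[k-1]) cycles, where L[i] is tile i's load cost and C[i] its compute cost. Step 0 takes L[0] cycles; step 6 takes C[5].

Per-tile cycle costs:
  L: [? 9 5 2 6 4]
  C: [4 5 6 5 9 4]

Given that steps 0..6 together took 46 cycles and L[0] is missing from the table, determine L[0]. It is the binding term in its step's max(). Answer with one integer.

step 0 | dur = L[0]=? = L[0]  (unknown; binding)
step 1 | dur = max(L[1]=9, C[0]=4) = 9
step 2 | dur = max(L[2]=5, C[1]=5) = 5
step 3 | dur = max(L[3]=2, C[2]=6) = 6
step 4 | dur = max(L[4]=6, C[3]=5) = 6
step 5 | dur = max(L[5]=4, C[4]=9) = 9
step 6 | dur = C[5]=4 = 4
sum of known step durations = 39
dur[0] = total - known = 46 - 39 = 7
L[0] is the binding max in step 0, so L[0] = dur[0] = 7

L[0] = 7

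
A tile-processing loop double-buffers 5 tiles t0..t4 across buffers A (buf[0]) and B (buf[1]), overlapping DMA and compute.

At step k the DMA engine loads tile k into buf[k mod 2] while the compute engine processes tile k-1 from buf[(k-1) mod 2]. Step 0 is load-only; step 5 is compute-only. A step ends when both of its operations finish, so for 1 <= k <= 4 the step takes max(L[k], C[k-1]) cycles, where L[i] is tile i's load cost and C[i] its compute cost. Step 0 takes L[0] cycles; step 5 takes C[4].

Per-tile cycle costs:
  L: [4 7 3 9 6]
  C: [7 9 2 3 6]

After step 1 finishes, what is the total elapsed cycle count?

[0] DMA t0→A (4c) ∥ CU idle ⇒ 4c, clock 4
[1] DMA t1→B (7c) ∥ CU A:t0 (7c) ⇒ 7c, clock 11
[2] DMA t2→A (3c) ∥ CU B:t1 (9c) ⇒ 9c, clock 20
[3] DMA t3→B (9c) ∥ CU A:t2 (2c) ⇒ 9c, clock 29
[4] DMA t4→A (6c) ∥ CU B:t3 (3c) ⇒ 6c, clock 35
[5] DMA idle ∥ CU A:t4 (6c) ⇒ 6c, clock 41

end_cycle[1] = 11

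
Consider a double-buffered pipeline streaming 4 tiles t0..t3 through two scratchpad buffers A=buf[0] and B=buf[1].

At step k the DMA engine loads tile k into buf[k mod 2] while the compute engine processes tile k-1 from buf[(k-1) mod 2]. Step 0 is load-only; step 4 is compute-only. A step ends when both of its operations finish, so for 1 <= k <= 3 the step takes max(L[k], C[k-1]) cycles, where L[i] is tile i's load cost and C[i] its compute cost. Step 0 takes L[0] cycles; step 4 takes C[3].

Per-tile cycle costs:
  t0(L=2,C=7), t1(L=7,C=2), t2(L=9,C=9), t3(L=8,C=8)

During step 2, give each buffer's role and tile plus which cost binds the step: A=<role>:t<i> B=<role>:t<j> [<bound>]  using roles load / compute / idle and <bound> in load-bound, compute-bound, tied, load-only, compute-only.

step 2: A=load:t2 B=compute:t1 [load-bound]

[0] DMA t0→A (2c) ∥ CU idle ⇒ 2c, clock 2
[1] DMA t1→B (7c) ∥ CU A:t0 (7c) ⇒ 7c, clock 9
[2] DMA t2→A (9c) ∥ CU B:t1 (2c) ⇒ 9c, clock 18
[3] DMA t3→B (8c) ∥ CU A:t2 (9c) ⇒ 9c, clock 27
[4] DMA idle ∥ CU B:t3 (8c) ⇒ 8c, clock 35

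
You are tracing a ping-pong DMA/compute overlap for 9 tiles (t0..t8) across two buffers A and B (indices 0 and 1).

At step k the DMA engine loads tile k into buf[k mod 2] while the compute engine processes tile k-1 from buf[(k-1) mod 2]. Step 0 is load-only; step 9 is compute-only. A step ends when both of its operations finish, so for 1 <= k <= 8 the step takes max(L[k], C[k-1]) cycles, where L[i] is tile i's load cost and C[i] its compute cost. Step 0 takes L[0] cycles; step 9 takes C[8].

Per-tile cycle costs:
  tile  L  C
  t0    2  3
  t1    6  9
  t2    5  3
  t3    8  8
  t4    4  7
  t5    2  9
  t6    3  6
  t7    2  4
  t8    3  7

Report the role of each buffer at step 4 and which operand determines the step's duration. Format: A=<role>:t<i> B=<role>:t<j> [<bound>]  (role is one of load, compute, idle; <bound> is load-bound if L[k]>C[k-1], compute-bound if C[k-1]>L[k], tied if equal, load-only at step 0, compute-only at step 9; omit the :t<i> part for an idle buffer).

step 4: A=load:t4 B=compute:t3 [compute-bound]

step 0: L[0]=2 → dur=2, Σ=2 | A=load:t0 B=idle [load-only]
step 1: L[1]=6 C[0]=3 → dur=6, Σ=8 | A=compute:t0 B=load:t1 [load-bound]
step 2: L[2]=5 C[1]=9 → dur=9, Σ=17 | A=load:t2 B=compute:t1 [compute-bound]
step 3: L[3]=8 C[2]=3 → dur=8, Σ=25 | A=compute:t2 B=load:t3 [load-bound]
step 4: L[4]=4 C[3]=8 → dur=8, Σ=33 | A=load:t4 B=compute:t3 [compute-bound]
step 5: L[5]=2 C[4]=7 → dur=7, Σ=40 | A=compute:t4 B=load:t5 [compute-bound]
step 6: L[6]=3 C[5]=9 → dur=9, Σ=49 | A=load:t6 B=compute:t5 [compute-bound]
step 7: L[7]=2 C[6]=6 → dur=6, Σ=55 | A=compute:t6 B=load:t7 [compute-bound]
step 8: L[8]=3 C[7]=4 → dur=4, Σ=59 | A=load:t8 B=compute:t7 [compute-bound]
step 9: C[8]=7 → dur=7, Σ=66 | A=compute:t8 B=idle [compute-only]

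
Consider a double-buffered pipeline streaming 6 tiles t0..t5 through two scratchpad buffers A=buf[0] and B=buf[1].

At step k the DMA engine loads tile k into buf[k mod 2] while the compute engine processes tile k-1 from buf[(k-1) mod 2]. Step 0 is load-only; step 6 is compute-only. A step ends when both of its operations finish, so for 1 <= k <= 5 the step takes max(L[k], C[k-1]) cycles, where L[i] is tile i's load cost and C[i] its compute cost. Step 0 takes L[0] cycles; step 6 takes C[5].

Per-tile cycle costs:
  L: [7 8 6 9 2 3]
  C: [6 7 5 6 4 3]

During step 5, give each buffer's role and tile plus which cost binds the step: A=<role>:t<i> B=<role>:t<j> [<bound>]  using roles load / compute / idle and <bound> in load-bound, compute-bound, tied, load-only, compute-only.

step 5: A=compute:t4 B=load:t5 [compute-bound]

  0. 7=7c; end=7; A:t0 B:-
  1. max(8,6)=8c; end=15; A:t0 B:t1
  2. max(6,7)=7c; end=22; A:t2 B:t1
  3. max(9,5)=9c; end=31; A:t2 B:t3
  4. max(2,6)=6c; end=37; A:t4 B:t3
  5. max(3,4)=4c; end=41; A:t4 B:t5
  6. 3=3c; end=44; A:t4 B:t5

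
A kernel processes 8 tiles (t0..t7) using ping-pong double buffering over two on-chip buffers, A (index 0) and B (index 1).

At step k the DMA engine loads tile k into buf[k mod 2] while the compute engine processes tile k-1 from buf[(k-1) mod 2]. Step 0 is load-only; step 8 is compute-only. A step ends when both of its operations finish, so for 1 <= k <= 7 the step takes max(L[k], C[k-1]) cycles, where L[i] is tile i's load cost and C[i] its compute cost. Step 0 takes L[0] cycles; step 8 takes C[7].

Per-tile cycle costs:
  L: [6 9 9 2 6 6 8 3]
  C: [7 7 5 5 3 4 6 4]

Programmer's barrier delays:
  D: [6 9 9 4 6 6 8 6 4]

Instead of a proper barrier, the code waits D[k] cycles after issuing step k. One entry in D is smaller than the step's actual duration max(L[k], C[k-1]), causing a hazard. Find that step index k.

[0] required=L[0]=6=6 vs D=6 ok
[1] required=max(L[1]=9,C[0]=7)=9 vs D=9 ok
[2] required=max(L[2]=9,C[1]=7)=9 vs D=9 ok
[3] required=max(L[3]=2,C[2]=5)=5 vs D=4 SHORT
[4] required=max(L[4]=6,C[3]=5)=6 vs D=6 ok
[5] required=max(L[5]=6,C[4]=3)=6 vs D=6 ok
[6] required=max(L[6]=8,C[5]=4)=8 vs D=8 ok
[7] required=max(L[7]=3,C[6]=6)=6 vs D=6 ok
[8] required=C[7]=4=4 vs D=4 ok

hazard at step 3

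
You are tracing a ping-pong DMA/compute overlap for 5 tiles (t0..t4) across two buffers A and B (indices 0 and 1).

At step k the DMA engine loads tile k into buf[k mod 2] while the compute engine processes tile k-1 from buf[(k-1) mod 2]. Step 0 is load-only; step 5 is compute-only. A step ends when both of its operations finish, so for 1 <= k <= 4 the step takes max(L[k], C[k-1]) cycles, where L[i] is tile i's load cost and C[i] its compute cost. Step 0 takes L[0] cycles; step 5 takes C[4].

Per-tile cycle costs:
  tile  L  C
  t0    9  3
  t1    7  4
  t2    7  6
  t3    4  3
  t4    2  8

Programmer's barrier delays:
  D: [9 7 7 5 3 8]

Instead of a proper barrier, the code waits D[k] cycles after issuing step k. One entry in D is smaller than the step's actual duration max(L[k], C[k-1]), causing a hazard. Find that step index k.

k=0 barrier L[0]=9→9c, D[0]=9 ok
k=1 barrier max(L[1]=7,C[0]=3)→7c, D[1]=7 ok
k=2 barrier max(L[2]=7,C[1]=4)→7c, D[2]=7 ok
k=3 barrier max(L[3]=4,C[2]=6)→6c, D[3]=5 SHORT
k=4 barrier max(L[4]=2,C[3]=3)→3c, D[4]=3 ok
k=5 barrier C[4]=8→8c, D[5]=8 ok

hazard at step 3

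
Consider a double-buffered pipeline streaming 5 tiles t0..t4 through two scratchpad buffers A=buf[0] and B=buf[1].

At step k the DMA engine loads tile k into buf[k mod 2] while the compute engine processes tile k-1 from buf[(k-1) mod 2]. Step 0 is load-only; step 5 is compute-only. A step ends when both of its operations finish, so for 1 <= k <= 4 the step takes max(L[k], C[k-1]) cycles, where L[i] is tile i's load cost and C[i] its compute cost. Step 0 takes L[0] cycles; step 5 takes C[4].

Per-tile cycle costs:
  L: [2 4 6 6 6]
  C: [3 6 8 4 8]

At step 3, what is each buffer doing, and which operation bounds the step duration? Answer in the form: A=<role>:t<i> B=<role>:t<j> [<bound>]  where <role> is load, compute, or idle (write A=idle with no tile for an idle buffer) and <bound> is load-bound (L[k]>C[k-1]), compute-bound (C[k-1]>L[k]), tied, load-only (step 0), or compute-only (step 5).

  0. 2=2c; end=2; A:t0 B:-
  1. max(4,3)=4c; end=6; A:t0 B:t1
  2. max(6,6)=6c; end=12; A:t2 B:t1
  3. max(6,8)=8c; end=20; A:t2 B:t3
  4. max(6,4)=6c; end=26; A:t4 B:t3
  5. 8=8c; end=34; A:t4 B:t3

step 3: A=compute:t2 B=load:t3 [compute-bound]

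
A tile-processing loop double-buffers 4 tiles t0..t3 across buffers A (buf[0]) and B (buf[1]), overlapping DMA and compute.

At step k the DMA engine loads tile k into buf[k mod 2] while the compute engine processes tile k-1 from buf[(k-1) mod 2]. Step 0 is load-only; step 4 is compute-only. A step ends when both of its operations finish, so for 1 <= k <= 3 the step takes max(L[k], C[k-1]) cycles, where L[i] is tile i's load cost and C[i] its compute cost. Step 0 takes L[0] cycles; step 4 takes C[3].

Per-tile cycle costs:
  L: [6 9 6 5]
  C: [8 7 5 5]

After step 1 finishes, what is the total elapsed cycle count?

end_cycle[1] = 15

step 0: L[0]=6 → dur=6, Σ=6 | A=load:t0 B=idle [load-only]
step 1: L[1]=9 C[0]=8 → dur=9, Σ=15 | A=compute:t0 B=load:t1 [load-bound]
step 2: L[2]=6 C[1]=7 → dur=7, Σ=22 | A=load:t2 B=compute:t1 [compute-bound]
step 3: L[3]=5 C[2]=5 → dur=5, Σ=27 | A=compute:t2 B=load:t3 [tied]
step 4: C[3]=5 → dur=5, Σ=32 | A=idle B=compute:t3 [compute-only]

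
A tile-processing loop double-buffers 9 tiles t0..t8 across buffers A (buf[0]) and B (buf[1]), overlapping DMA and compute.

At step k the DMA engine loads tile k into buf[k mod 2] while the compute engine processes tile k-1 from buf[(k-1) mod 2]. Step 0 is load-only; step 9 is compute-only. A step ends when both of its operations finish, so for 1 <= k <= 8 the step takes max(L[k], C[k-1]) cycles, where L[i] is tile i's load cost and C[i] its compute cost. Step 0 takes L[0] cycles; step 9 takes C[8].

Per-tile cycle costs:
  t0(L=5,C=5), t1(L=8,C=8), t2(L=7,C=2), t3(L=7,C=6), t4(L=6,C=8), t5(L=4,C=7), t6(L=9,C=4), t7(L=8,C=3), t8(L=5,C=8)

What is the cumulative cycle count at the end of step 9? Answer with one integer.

end_cycle[9] = 72

step 0: L[0]=5 → dur=5, Σ=5 | A=load:t0 B=idle [load-only]
step 1: L[1]=8 C[0]=5 → dur=8, Σ=13 | A=compute:t0 B=load:t1 [load-bound]
step 2: L[2]=7 C[1]=8 → dur=8, Σ=21 | A=load:t2 B=compute:t1 [compute-bound]
step 3: L[3]=7 C[2]=2 → dur=7, Σ=28 | A=compute:t2 B=load:t3 [load-bound]
step 4: L[4]=6 C[3]=6 → dur=6, Σ=34 | A=load:t4 B=compute:t3 [tied]
step 5: L[5]=4 C[4]=8 → dur=8, Σ=42 | A=compute:t4 B=load:t5 [compute-bound]
step 6: L[6]=9 C[5]=7 → dur=9, Σ=51 | A=load:t6 B=compute:t5 [load-bound]
step 7: L[7]=8 C[6]=4 → dur=8, Σ=59 | A=compute:t6 B=load:t7 [load-bound]
step 8: L[8]=5 C[7]=3 → dur=5, Σ=64 | A=load:t8 B=compute:t7 [load-bound]
step 9: C[8]=8 → dur=8, Σ=72 | A=compute:t8 B=idle [compute-only]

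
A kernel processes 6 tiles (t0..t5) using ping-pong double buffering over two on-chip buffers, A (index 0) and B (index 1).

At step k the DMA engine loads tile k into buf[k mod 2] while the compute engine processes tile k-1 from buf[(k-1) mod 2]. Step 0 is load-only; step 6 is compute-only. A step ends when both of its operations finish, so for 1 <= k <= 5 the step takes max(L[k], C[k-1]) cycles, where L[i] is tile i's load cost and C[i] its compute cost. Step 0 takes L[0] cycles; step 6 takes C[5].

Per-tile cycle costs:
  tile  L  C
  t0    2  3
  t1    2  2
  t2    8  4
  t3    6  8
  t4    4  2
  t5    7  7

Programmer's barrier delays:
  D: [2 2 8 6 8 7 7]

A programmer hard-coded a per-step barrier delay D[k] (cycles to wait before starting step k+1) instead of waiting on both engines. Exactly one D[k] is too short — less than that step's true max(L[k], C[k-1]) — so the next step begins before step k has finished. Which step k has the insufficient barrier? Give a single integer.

[0] required=L[0]=2=2 vs D=2 ok
[1] required=max(L[1]=2,C[0]=3)=3 vs D=2 SHORT
[2] required=max(L[2]=8,C[1]=2)=8 vs D=8 ok
[3] required=max(L[3]=6,C[2]=4)=6 vs D=6 ok
[4] required=max(L[4]=4,C[3]=8)=8 vs D=8 ok
[5] required=max(L[5]=7,C[4]=2)=7 vs D=7 ok
[6] required=C[5]=7=7 vs D=7 ok

hazard at step 1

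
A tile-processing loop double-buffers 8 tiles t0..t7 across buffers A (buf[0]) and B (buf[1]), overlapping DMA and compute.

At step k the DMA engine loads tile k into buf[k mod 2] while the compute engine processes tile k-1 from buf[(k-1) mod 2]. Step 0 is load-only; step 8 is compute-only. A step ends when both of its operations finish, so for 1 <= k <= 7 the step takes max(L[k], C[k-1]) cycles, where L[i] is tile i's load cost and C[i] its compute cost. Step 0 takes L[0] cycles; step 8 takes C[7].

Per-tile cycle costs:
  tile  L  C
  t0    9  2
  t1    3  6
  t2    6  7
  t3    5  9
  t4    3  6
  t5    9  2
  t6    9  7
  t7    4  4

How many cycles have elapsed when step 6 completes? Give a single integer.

end_cycle[6] = 52

k=0 load=t0/9c comp=- wait=9 total=9
k=1 load=t1/3c comp=t0/2c wait=3 total=12
k=2 load=t2/6c comp=t1/6c wait=6 total=18
k=3 load=t3/5c comp=t2/7c wait=7 total=25
k=4 load=t4/3c comp=t3/9c wait=9 total=34
k=5 load=t5/9c comp=t4/6c wait=9 total=43
k=6 load=t6/9c comp=t5/2c wait=9 total=52
k=7 load=t7/4c comp=t6/7c wait=7 total=59
k=8 load=- comp=t7/4c wait=4 total=63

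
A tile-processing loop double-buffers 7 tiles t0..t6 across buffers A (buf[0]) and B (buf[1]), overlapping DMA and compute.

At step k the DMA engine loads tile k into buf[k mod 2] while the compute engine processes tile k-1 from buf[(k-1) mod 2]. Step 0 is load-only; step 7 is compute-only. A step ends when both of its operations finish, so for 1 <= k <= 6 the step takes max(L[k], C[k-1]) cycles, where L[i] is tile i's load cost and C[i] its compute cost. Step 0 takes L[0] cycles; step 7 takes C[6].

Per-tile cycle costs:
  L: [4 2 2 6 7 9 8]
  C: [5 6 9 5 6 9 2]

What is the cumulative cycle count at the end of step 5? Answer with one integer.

end_cycle[5] = 40

step 0: L[0]=4 → dur=4, Σ=4 | A=load:t0 B=idle [load-only]
step 1: L[1]=2 C[0]=5 → dur=5, Σ=9 | A=compute:t0 B=load:t1 [compute-bound]
step 2: L[2]=2 C[1]=6 → dur=6, Σ=15 | A=load:t2 B=compute:t1 [compute-bound]
step 3: L[3]=6 C[2]=9 → dur=9, Σ=24 | A=compute:t2 B=load:t3 [compute-bound]
step 4: L[4]=7 C[3]=5 → dur=7, Σ=31 | A=load:t4 B=compute:t3 [load-bound]
step 5: L[5]=9 C[4]=6 → dur=9, Σ=40 | A=compute:t4 B=load:t5 [load-bound]
step 6: L[6]=8 C[5]=9 → dur=9, Σ=49 | A=load:t6 B=compute:t5 [compute-bound]
step 7: C[6]=2 → dur=2, Σ=51 | A=compute:t6 B=idle [compute-only]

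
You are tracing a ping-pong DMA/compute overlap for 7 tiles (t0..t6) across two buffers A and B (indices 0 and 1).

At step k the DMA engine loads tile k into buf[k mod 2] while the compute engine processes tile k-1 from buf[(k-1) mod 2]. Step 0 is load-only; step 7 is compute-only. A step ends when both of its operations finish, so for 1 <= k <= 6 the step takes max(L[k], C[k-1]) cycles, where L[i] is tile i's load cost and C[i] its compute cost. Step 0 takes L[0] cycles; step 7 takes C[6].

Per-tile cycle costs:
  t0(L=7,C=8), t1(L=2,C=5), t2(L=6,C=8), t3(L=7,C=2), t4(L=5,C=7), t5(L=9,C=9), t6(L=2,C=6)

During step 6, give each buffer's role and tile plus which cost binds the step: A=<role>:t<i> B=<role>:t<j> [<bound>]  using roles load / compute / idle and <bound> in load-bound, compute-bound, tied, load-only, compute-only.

step 6: A=load:t6 B=compute:t5 [compute-bound]

  0. 7=7c; end=7; A:t0 B:-
  1. max(2,8)=8c; end=15; A:t0 B:t1
  2. max(6,5)=6c; end=21; A:t2 B:t1
  3. max(7,8)=8c; end=29; A:t2 B:t3
  4. max(5,2)=5c; end=34; A:t4 B:t3
  5. max(9,7)=9c; end=43; A:t4 B:t5
  6. max(2,9)=9c; end=52; A:t6 B:t5
  7. 6=6c; end=58; A:t6 B:t5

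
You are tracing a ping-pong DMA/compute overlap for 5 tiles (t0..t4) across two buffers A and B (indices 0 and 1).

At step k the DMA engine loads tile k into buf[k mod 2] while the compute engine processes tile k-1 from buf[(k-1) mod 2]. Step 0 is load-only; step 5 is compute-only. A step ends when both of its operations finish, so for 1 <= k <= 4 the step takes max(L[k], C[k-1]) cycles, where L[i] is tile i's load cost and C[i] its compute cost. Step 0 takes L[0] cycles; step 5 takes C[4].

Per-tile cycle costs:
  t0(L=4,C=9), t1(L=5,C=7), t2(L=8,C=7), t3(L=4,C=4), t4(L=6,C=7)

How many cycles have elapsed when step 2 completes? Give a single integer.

k=0 load=t0/4c comp=- wait=4 total=4
k=1 load=t1/5c comp=t0/9c wait=9 total=13
k=2 load=t2/8c comp=t1/7c wait=8 total=21
k=3 load=t3/4c comp=t2/7c wait=7 total=28
k=4 load=t4/6c comp=t3/4c wait=6 total=34
k=5 load=- comp=t4/7c wait=7 total=41

end_cycle[2] = 21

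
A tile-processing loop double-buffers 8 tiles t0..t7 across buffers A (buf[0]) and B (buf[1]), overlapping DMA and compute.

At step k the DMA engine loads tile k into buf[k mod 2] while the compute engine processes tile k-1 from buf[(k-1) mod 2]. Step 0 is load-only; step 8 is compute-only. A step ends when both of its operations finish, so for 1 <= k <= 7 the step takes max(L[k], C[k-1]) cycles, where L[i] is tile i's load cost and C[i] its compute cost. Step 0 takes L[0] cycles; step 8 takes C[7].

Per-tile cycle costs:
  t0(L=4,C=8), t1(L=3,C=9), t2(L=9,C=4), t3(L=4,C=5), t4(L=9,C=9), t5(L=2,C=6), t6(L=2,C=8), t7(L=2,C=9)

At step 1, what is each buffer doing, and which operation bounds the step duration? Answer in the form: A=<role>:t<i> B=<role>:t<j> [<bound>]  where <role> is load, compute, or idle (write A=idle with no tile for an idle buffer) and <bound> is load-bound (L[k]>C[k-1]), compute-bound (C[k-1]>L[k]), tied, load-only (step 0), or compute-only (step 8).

step 0: L[0]=4 → dur=4, Σ=4 | A=load:t0 B=idle [load-only]
step 1: L[1]=3 C[0]=8 → dur=8, Σ=12 | A=compute:t0 B=load:t1 [compute-bound]
step 2: L[2]=9 C[1]=9 → dur=9, Σ=21 | A=load:t2 B=compute:t1 [tied]
step 3: L[3]=4 C[2]=4 → dur=4, Σ=25 | A=compute:t2 B=load:t3 [tied]
step 4: L[4]=9 C[3]=5 → dur=9, Σ=34 | A=load:t4 B=compute:t3 [load-bound]
step 5: L[5]=2 C[4]=9 → dur=9, Σ=43 | A=compute:t4 B=load:t5 [compute-bound]
step 6: L[6]=2 C[5]=6 → dur=6, Σ=49 | A=load:t6 B=compute:t5 [compute-bound]
step 7: L[7]=2 C[6]=8 → dur=8, Σ=57 | A=compute:t6 B=load:t7 [compute-bound]
step 8: C[7]=9 → dur=9, Σ=66 | A=idle B=compute:t7 [compute-only]

step 1: A=compute:t0 B=load:t1 [compute-bound]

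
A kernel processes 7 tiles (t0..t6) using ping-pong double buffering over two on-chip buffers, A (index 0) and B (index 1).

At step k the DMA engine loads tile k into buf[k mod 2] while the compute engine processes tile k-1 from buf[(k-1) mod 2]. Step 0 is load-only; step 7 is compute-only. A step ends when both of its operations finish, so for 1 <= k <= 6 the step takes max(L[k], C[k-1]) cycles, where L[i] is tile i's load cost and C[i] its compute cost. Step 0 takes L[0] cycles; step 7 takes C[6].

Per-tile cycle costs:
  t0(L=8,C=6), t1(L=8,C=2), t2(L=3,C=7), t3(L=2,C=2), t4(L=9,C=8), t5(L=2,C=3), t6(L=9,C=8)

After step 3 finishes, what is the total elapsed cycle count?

[0] DMA t0→A (8c) ∥ CU idle ⇒ 8c, clock 8
[1] DMA t1→B (8c) ∥ CU A:t0 (6c) ⇒ 8c, clock 16
[2] DMA t2→A (3c) ∥ CU B:t1 (2c) ⇒ 3c, clock 19
[3] DMA t3→B (2c) ∥ CU A:t2 (7c) ⇒ 7c, clock 26
[4] DMA t4→A (9c) ∥ CU B:t3 (2c) ⇒ 9c, clock 35
[5] DMA t5→B (2c) ∥ CU A:t4 (8c) ⇒ 8c, clock 43
[6] DMA t6→A (9c) ∥ CU B:t5 (3c) ⇒ 9c, clock 52
[7] DMA idle ∥ CU A:t6 (8c) ⇒ 8c, clock 60

end_cycle[3] = 26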